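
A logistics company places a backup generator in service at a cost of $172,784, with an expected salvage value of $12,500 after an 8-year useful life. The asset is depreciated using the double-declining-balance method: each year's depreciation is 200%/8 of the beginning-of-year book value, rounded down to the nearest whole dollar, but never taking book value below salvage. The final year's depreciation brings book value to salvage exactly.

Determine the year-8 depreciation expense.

Depreciable base = $172,784 − $12,500 = $160,284.
Year 1: ⌊$172,784 × 200%/8⌋ = $43,196. Book value $129,588.
Year 2: ⌊$129,588 × 200%/8⌋ = $32,397. Book value $97,191.
Year 3: ⌊$97,191 × 200%/8⌋ = $24,297. Book value $72,894.
Year 4: ⌊$72,894 × 200%/8⌋ = $18,223. Book value $54,671.
Year 5: ⌊$54,671 × 200%/8⌋ = $13,667. Book value $41,004.
Year 6: ⌊$41,004 × 200%/8⌋ = $10,251. Book value $30,753.
Year 7: ⌊$30,753 × 200%/8⌋ = $7,688. Book value $23,065.
Year 8 (final): $23,065 − $12,500 = $10,565. Book value $12,500.

$10,565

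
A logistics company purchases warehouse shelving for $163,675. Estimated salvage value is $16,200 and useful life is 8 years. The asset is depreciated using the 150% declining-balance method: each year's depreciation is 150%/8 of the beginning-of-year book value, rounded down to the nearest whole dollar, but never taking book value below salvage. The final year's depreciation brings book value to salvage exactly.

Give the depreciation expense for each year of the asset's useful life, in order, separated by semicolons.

$30,689; $24,934; $20,259; $16,461; $13,374; $10,867; $8,829; $22,062

Depreciable base = $163,675 − $16,200 = $147,475.
Year 1: ⌊$163,675 × 150%/8⌋ = $30,689. Book value $132,986.
Year 2: ⌊$132,986 × 150%/8⌋ = $24,934. Book value $108,052.
Year 3: ⌊$108,052 × 150%/8⌋ = $20,259. Book value $87,793.
Year 4: ⌊$87,793 × 150%/8⌋ = $16,461. Book value $71,332.
Year 5: ⌊$71,332 × 150%/8⌋ = $13,374. Book value $57,958.
Year 6: ⌊$57,958 × 150%/8⌋ = $10,867. Book value $47,091.
Year 7: ⌊$47,091 × 150%/8⌋ = $8,829. Book value $38,262.
Year 8 (final): $38,262 − $16,200 = $22,062. Book value $16,200.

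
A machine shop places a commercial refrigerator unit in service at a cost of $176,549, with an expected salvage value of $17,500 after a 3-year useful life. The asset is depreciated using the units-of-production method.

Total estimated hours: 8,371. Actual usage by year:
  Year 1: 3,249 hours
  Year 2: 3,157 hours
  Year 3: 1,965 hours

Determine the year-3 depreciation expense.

$37,335

Depreciable base = $176,549 − $17,500 = $159,049.
Rate = $159,049 / 8,371 hours = $19 per hour.
Year 1: 3,249 × $19 = $61,731. Book value $114,818.
Year 2: 3,157 × $19 = $59,983. Book value $54,835.
Year 3: 1,965 × $19 = $37,335. Book value $17,500.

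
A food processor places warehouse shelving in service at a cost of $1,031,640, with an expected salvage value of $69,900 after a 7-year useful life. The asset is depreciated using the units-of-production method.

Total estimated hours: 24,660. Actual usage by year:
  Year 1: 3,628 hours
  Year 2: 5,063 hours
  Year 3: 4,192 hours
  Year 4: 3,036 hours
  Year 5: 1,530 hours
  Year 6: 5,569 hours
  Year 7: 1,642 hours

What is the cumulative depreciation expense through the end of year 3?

Depreciable base = $1,031,640 − $69,900 = $961,740.
Rate = $961,740 / 24,660 hours = $39 per hour.
Year 1: 3,628 × $39 = $141,492. Book value $890,148.
Year 2: 5,063 × $39 = $197,457. Book value $692,691.
Year 3: 4,192 × $39 = $163,488. Book value $529,203.
Accumulated through year 3 = $1,031,640 − $529,203 = $502,437.

$502,437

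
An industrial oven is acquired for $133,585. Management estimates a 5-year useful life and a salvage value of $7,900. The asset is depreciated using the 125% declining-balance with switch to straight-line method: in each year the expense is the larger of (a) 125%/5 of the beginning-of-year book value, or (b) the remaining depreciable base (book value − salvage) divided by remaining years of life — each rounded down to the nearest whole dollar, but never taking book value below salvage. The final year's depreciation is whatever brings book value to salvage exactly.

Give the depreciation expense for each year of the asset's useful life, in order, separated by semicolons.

$33,396; $25,047; $22,414; $22,414; $22,414

Depreciable base = $133,585 − $7,900 = $125,685.
Year 1: DB = ⌊$133,585 × 125%/5⌋ = $33,396; SL = ⌊$125,685/5⌋ = $25,137 → take DB $33,396. Book value $100,189.
Year 2: DB = ⌊$100,189 × 125%/5⌋ = $25,047; SL = ⌊$92,289/4⌋ = $23,072 → take DB $25,047. Book value $75,142.
Year 3: DB = ⌊$75,142 × 125%/5⌋ = $18,785; SL = ⌊$67,242/3⌋ = $22,414 → take SL $22,414. Book value $52,728.
Year 4: DB = ⌊$52,728 × 125%/5⌋ = $13,182; SL = ⌊$44,828/2⌋ = $22,414 → take SL $22,414. Book value $30,314.
Year 5 (final): $30,314 − $7,900 = $22,414. Book value $7,900.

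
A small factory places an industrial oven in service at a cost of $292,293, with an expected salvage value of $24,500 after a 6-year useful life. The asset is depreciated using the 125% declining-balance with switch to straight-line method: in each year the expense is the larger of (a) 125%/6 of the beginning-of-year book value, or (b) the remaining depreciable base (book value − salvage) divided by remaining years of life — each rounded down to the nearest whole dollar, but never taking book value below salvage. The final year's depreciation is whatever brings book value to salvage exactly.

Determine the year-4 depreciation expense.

$39,673

Depreciable base = $292,293 − $24,500 = $267,793.
Year 1: DB = ⌊$292,293 × 125%/6⌋ = $60,894; SL = ⌊$267,793/6⌋ = $44,632 → take DB $60,894. Book value $231,399.
Year 2: DB = ⌊$231,399 × 125%/6⌋ = $48,208; SL = ⌊$206,899/5⌋ = $41,379 → take DB $48,208. Book value $183,191.
Year 3: DB = ⌊$183,191 × 125%/6⌋ = $38,164; SL = ⌊$158,691/4⌋ = $39,672 → take SL $39,672. Book value $143,519.
Year 4: DB = ⌊$143,519 × 125%/6⌋ = $29,899; SL = ⌊$119,019/3⌋ = $39,673 → take SL $39,673. Book value $103,846.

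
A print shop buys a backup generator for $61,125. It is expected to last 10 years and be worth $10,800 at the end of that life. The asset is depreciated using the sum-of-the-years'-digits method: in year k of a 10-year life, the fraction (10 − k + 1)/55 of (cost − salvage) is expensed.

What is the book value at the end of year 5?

$24,525

Depreciable base = $61,125 − $10,800 = $50,325.
Sum of the years' digits = 10+9+8+7+6+5+4+3+2+1 = 55.
Year 1: $50,325 × 10/55 = $9,150. Book value $51,975.
Year 2: $50,325 × 9/55 = $8,235. Book value $43,740.
Year 3: $50,325 × 8/55 = $7,320. Book value $36,420.
Year 4: $50,325 × 7/55 = $6,405. Book value $30,015.
Year 5: $50,325 × 6/55 = $5,490. Book value $24,525.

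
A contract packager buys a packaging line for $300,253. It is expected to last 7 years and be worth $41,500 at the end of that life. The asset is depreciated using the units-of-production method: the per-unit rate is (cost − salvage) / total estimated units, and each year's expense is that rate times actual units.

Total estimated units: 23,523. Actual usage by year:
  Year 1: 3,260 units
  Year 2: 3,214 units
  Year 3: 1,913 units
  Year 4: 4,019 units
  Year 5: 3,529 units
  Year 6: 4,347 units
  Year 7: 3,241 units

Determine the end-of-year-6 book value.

$77,151

Depreciable base = $300,253 − $41,500 = $258,753.
Rate = $258,753 / 23,523 units = $11 per unit.
Year 1: 3,260 × $11 = $35,860. Book value $264,393.
Year 2: 3,214 × $11 = $35,354. Book value $229,039.
Year 3: 1,913 × $11 = $21,043. Book value $207,996.
Year 4: 4,019 × $11 = $44,209. Book value $163,787.
Year 5: 3,529 × $11 = $38,819. Book value $124,968.
Year 6: 4,347 × $11 = $47,817. Book value $77,151.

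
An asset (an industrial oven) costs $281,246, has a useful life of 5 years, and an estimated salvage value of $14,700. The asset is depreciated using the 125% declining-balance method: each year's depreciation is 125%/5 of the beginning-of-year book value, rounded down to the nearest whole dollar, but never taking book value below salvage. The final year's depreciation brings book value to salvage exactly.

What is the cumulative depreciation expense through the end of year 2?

Depreciable base = $281,246 − $14,700 = $266,546.
Year 1: ⌊$281,246 × 125%/5⌋ = $70,311. Book value $210,935.
Year 2: ⌊$210,935 × 125%/5⌋ = $52,733. Book value $158,202.
Accumulated through year 2 = $281,246 − $158,202 = $123,044.

$123,044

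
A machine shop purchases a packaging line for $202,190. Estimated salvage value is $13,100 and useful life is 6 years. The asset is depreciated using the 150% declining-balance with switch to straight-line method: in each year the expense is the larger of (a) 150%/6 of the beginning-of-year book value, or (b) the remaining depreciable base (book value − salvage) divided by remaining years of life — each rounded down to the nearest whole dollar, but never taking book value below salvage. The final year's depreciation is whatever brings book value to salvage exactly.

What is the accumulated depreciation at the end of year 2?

$88,457

Depreciable base = $202,190 − $13,100 = $189,090.
Year 1: DB = ⌊$202,190 × 150%/6⌋ = $50,547; SL = ⌊$189,090/6⌋ = $31,515 → take DB $50,547. Book value $151,643.
Year 2: DB = ⌊$151,643 × 150%/6⌋ = $37,910; SL = ⌊$138,543/5⌋ = $27,708 → take DB $37,910. Book value $113,733.
Accumulated through year 2 = $202,190 − $113,733 = $88,457.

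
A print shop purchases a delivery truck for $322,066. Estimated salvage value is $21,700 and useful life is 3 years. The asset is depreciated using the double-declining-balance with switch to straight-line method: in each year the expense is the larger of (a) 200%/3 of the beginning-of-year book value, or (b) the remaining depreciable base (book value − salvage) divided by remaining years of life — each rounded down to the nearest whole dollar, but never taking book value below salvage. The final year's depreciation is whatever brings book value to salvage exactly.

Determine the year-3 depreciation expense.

$14,086

Depreciable base = $322,066 − $21,700 = $300,366.
Year 1: DB = ⌊$322,066 × 200%/3⌋ = $214,710; SL = ⌊$300,366/3⌋ = $100,122 → take DB $214,710. Book value $107,356.
Year 2: DB = ⌊$107,356 × 200%/3⌋ = $71,570; SL = ⌊$85,656/2⌋ = $42,828 → take DB $71,570. Book value $35,786.
Year 3 (final): $35,786 − $21,700 = $14,086. Book value $21,700.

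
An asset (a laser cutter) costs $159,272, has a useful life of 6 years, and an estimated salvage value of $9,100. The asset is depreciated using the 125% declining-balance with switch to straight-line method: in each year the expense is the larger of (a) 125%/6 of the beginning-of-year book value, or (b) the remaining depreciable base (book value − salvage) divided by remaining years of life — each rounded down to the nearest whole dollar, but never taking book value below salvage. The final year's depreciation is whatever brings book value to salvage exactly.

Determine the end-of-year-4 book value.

$54,462

Depreciable base = $159,272 − $9,100 = $150,172.
Year 1: DB = ⌊$159,272 × 125%/6⌋ = $33,181; SL = ⌊$150,172/6⌋ = $25,028 → take DB $33,181. Book value $126,091.
Year 2: DB = ⌊$126,091 × 125%/6⌋ = $26,268; SL = ⌊$116,991/5⌋ = $23,398 → take DB $26,268. Book value $99,823.
Year 3: DB = ⌊$99,823 × 125%/6⌋ = $20,796; SL = ⌊$90,723/4⌋ = $22,680 → take SL $22,680. Book value $77,143.
Year 4: DB = ⌊$77,143 × 125%/6⌋ = $16,071; SL = ⌊$68,043/3⌋ = $22,681 → take SL $22,681. Book value $54,462.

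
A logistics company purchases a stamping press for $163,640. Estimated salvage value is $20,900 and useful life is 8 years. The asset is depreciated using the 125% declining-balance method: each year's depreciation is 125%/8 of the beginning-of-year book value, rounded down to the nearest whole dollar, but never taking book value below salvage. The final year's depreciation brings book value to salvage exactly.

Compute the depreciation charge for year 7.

Depreciable base = $163,640 − $20,900 = $142,740.
Year 1: ⌊$163,640 × 125%/8⌋ = $25,568. Book value $138,072.
Year 2: ⌊$138,072 × 125%/8⌋ = $21,573. Book value $116,499.
Year 3: ⌊$116,499 × 125%/8⌋ = $18,202. Book value $98,297.
Year 4: ⌊$98,297 × 125%/8⌋ = $15,358. Book value $82,939.
Year 5: ⌊$82,939 × 125%/8⌋ = $12,959. Book value $69,980.
Year 6: ⌊$69,980 × 125%/8⌋ = $10,934. Book value $59,046.
Year 7: ⌊$59,046 × 125%/8⌋ = $9,225. Book value $49,821.

$9,225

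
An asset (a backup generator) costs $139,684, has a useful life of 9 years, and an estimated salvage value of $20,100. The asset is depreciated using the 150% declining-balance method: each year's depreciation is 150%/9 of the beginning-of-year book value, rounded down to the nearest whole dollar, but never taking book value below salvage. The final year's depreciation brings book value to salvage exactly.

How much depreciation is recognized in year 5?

$11,227

Depreciable base = $139,684 − $20,100 = $119,584.
Year 1: ⌊$139,684 × 150%/9⌋ = $23,280. Book value $116,404.
Year 2: ⌊$116,404 × 150%/9⌋ = $19,400. Book value $97,004.
Year 3: ⌊$97,004 × 150%/9⌋ = $16,167. Book value $80,837.
Year 4: ⌊$80,837 × 150%/9⌋ = $13,472. Book value $67,365.
Year 5: ⌊$67,365 × 150%/9⌋ = $11,227. Book value $56,138.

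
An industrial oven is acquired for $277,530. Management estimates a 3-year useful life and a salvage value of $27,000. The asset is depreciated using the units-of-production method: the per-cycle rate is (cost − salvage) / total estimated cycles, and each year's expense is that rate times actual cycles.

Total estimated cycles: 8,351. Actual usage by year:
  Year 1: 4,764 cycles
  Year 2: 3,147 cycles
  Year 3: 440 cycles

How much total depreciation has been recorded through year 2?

Depreciable base = $277,530 − $27,000 = $250,530.
Rate = $250,530 / 8,351 cycles = $30 per cycle.
Year 1: 4,764 × $30 = $142,920. Book value $134,610.
Year 2: 3,147 × $30 = $94,410. Book value $40,200.
Accumulated through year 2 = $277,530 − $40,200 = $237,330.

$237,330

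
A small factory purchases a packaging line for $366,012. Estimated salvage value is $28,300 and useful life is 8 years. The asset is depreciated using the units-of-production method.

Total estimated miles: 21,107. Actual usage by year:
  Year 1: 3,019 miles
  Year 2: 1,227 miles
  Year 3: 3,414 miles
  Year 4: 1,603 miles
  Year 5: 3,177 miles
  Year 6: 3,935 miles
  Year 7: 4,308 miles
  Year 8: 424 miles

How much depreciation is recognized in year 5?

$50,832

Depreciable base = $366,012 − $28,300 = $337,712.
Rate = $337,712 / 21,107 miles = $16 per mile.
Year 1: 3,019 × $16 = $48,304. Book value $317,708.
Year 2: 1,227 × $16 = $19,632. Book value $298,076.
Year 3: 3,414 × $16 = $54,624. Book value $243,452.
Year 4: 1,603 × $16 = $25,648. Book value $217,804.
Year 5: 3,177 × $16 = $50,832. Book value $166,972.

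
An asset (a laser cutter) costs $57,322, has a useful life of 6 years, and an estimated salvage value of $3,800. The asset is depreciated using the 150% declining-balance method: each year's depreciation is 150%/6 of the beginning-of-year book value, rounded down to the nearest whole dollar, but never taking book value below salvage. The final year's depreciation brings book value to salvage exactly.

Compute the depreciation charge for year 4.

Depreciable base = $57,322 − $3,800 = $53,522.
Year 1: ⌊$57,322 × 150%/6⌋ = $14,330. Book value $42,992.
Year 2: ⌊$42,992 × 150%/6⌋ = $10,748. Book value $32,244.
Year 3: ⌊$32,244 × 150%/6⌋ = $8,061. Book value $24,183.
Year 4: ⌊$24,183 × 150%/6⌋ = $6,045. Book value $18,138.

$6,045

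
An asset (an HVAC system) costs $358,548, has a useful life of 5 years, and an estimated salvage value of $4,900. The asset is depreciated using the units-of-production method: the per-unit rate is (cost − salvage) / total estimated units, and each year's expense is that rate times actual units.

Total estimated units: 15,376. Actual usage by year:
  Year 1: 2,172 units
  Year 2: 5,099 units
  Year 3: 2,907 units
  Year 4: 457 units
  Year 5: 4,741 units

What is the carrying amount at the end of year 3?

Depreciable base = $358,548 − $4,900 = $353,648.
Rate = $353,648 / 15,376 units = $23 per unit.
Year 1: 2,172 × $23 = $49,956. Book value $308,592.
Year 2: 5,099 × $23 = $117,277. Book value $191,315.
Year 3: 2,907 × $23 = $66,861. Book value $124,454.

$124,454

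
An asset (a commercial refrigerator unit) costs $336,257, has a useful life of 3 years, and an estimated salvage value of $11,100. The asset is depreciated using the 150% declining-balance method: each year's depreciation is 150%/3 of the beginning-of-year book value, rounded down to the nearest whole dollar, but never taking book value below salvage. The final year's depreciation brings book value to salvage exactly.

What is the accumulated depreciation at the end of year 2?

Depreciable base = $336,257 − $11,100 = $325,157.
Year 1: ⌊$336,257 × 150%/3⌋ = $168,128. Book value $168,129.
Year 2: ⌊$168,129 × 150%/3⌋ = $84,064. Book value $84,065.
Accumulated through year 2 = $336,257 − $84,065 = $252,192.

$252,192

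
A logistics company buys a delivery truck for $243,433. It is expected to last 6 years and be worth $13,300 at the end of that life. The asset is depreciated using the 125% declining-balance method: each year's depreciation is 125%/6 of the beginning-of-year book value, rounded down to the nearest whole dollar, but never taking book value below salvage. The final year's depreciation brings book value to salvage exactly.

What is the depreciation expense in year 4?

$25,163

Depreciable base = $243,433 − $13,300 = $230,133.
Year 1: ⌊$243,433 × 125%/6⌋ = $50,715. Book value $192,718.
Year 2: ⌊$192,718 × 125%/6⌋ = $40,149. Book value $152,569.
Year 3: ⌊$152,569 × 125%/6⌋ = $31,785. Book value $120,784.
Year 4: ⌊$120,784 × 125%/6⌋ = $25,163. Book value $95,621.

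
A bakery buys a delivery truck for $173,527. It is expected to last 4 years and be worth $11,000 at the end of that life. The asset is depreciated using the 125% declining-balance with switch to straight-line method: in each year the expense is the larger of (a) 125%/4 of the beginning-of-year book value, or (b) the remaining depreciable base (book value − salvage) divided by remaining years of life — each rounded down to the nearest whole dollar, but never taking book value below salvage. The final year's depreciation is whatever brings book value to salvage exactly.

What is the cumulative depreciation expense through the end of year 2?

$91,508

Depreciable base = $173,527 − $11,000 = $162,527.
Year 1: DB = ⌊$173,527 × 125%/4⌋ = $54,227; SL = ⌊$162,527/4⌋ = $40,631 → take DB $54,227. Book value $119,300.
Year 2: DB = ⌊$119,300 × 125%/4⌋ = $37,281; SL = ⌊$108,300/3⌋ = $36,100 → take DB $37,281. Book value $82,019.
Accumulated through year 2 = $173,527 − $82,019 = $91,508.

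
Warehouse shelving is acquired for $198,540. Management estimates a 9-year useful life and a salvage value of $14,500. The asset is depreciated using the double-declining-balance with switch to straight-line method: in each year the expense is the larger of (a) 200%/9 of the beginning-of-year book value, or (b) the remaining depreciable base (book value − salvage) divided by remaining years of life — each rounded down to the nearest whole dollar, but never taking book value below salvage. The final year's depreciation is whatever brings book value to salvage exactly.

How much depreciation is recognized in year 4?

Depreciable base = $198,540 − $14,500 = $184,040.
Year 1: DB = ⌊$198,540 × 200%/9⌋ = $44,120; SL = ⌊$184,040/9⌋ = $20,448 → take DB $44,120. Book value $154,420.
Year 2: DB = ⌊$154,420 × 200%/9⌋ = $34,315; SL = ⌊$139,920/8⌋ = $17,490 → take DB $34,315. Book value $120,105.
Year 3: DB = ⌊$120,105 × 200%/9⌋ = $26,690; SL = ⌊$105,605/7⌋ = $15,086 → take DB $26,690. Book value $93,415.
Year 4: DB = ⌊$93,415 × 200%/9⌋ = $20,758; SL = ⌊$78,915/6⌋ = $13,152 → take DB $20,758. Book value $72,657.

$20,758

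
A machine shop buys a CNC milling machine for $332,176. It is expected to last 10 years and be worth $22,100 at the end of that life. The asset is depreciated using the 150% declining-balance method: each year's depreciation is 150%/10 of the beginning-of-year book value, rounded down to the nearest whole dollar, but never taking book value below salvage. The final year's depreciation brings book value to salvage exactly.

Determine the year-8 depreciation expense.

Depreciable base = $332,176 − $22,100 = $310,076.
Year 1: ⌊$332,176 × 150%/10⌋ = $49,826. Book value $282,350.
Year 2: ⌊$282,350 × 150%/10⌋ = $42,352. Book value $239,998.
Year 3: ⌊$239,998 × 150%/10⌋ = $35,999. Book value $203,999.
Year 4: ⌊$203,999 × 150%/10⌋ = $30,599. Book value $173,400.
Year 5: ⌊$173,400 × 150%/10⌋ = $26,010. Book value $147,390.
Year 6: ⌊$147,390 × 150%/10⌋ = $22,108. Book value $125,282.
Year 7: ⌊$125,282 × 150%/10⌋ = $18,792. Book value $106,490.
Year 8: ⌊$106,490 × 150%/10⌋ = $15,973. Book value $90,517.

$15,973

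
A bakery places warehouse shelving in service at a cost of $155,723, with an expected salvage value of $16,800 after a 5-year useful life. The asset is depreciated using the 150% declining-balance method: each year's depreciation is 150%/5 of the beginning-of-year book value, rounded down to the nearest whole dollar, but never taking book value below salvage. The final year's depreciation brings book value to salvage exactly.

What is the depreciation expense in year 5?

Depreciable base = $155,723 − $16,800 = $138,923.
Year 1: ⌊$155,723 × 150%/5⌋ = $46,716. Book value $109,007.
Year 2: ⌊$109,007 × 150%/5⌋ = $32,702. Book value $76,305.
Year 3: ⌊$76,305 × 150%/5⌋ = $22,891. Book value $53,414.
Year 4: ⌊$53,414 × 150%/5⌋ = $16,024. Book value $37,390.
Year 5 (final): $37,390 − $16,800 = $20,590. Book value $16,800.

$20,590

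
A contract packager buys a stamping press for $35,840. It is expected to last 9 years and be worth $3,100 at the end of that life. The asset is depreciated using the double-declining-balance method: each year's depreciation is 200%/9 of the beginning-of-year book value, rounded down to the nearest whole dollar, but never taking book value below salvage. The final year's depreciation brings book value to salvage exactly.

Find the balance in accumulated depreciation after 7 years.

$29,667

Depreciable base = $35,840 − $3,100 = $32,740.
Year 1: ⌊$35,840 × 200%/9⌋ = $7,964. Book value $27,876.
Year 2: ⌊$27,876 × 200%/9⌋ = $6,194. Book value $21,682.
Year 3: ⌊$21,682 × 200%/9⌋ = $4,818. Book value $16,864.
Year 4: ⌊$16,864 × 200%/9⌋ = $3,747. Book value $13,117.
Year 5: ⌊$13,117 × 200%/9⌋ = $2,914. Book value $10,203.
Year 6: ⌊$10,203 × 200%/9⌋ = $2,267. Book value $7,936.
Year 7: ⌊$7,936 × 200%/9⌋ = $1,763. Book value $6,173.
Accumulated through year 7 = $35,840 − $6,173 = $29,667.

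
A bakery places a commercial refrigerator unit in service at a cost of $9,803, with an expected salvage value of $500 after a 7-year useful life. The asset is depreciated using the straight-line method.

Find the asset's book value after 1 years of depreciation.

$8,474

Depreciable base = $9,803 − $500 = $9,303.
Annual expense = $9,303 / 7 = $1,329.
End of year 1: book value $8,474.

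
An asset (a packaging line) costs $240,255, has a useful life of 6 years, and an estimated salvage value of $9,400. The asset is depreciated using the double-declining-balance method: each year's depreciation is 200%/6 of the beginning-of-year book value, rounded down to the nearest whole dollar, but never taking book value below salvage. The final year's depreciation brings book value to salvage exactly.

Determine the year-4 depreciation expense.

Depreciable base = $240,255 − $9,400 = $230,855.
Year 1: ⌊$240,255 × 200%/6⌋ = $80,085. Book value $160,170.
Year 2: ⌊$160,170 × 200%/6⌋ = $53,390. Book value $106,780.
Year 3: ⌊$106,780 × 200%/6⌋ = $35,593. Book value $71,187.
Year 4: ⌊$71,187 × 200%/6⌋ = $23,729. Book value $47,458.

$23,729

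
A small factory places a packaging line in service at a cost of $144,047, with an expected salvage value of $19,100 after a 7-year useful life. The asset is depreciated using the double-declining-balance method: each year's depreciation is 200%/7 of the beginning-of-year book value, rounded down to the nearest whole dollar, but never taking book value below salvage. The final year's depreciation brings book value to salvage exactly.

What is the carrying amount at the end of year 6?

Depreciable base = $144,047 − $19,100 = $124,947.
Year 1: ⌊$144,047 × 200%/7⌋ = $41,156. Book value $102,891.
Year 2: ⌊$102,891 × 200%/7⌋ = $29,397. Book value $73,494.
Year 3: ⌊$73,494 × 200%/7⌋ = $20,998. Book value $52,496.
Year 4: ⌊$52,496 × 200%/7⌋ = $14,998. Book value $37,498.
Year 5: ⌊$37,498 × 200%/7⌋ = $10,713. Book value $26,785.
Year 6: ⌊$26,785 × 200%/7⌋ = $7,652. Book value $19,133.

$19,133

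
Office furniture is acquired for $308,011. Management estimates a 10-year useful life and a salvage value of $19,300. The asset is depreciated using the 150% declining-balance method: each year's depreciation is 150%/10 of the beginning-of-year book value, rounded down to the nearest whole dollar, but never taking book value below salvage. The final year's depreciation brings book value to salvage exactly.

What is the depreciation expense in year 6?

Depreciable base = $308,011 − $19,300 = $288,711.
Year 1: ⌊$308,011 × 150%/10⌋ = $46,201. Book value $261,810.
Year 2: ⌊$261,810 × 150%/10⌋ = $39,271. Book value $222,539.
Year 3: ⌊$222,539 × 150%/10⌋ = $33,380. Book value $189,159.
Year 4: ⌊$189,159 × 150%/10⌋ = $28,373. Book value $160,786.
Year 5: ⌊$160,786 × 150%/10⌋ = $24,117. Book value $136,669.
Year 6: ⌊$136,669 × 150%/10⌋ = $20,500. Book value $116,169.

$20,500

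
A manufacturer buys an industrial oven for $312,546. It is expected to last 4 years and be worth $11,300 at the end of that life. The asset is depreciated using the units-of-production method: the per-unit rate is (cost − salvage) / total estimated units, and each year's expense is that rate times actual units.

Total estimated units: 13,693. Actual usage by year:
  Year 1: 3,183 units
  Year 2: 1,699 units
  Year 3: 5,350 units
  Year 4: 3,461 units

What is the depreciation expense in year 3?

$117,700

Depreciable base = $312,546 − $11,300 = $301,246.
Rate = $301,246 / 13,693 units = $22 per unit.
Year 1: 3,183 × $22 = $70,026. Book value $242,520.
Year 2: 1,699 × $22 = $37,378. Book value $205,142.
Year 3: 5,350 × $22 = $117,700. Book value $87,442.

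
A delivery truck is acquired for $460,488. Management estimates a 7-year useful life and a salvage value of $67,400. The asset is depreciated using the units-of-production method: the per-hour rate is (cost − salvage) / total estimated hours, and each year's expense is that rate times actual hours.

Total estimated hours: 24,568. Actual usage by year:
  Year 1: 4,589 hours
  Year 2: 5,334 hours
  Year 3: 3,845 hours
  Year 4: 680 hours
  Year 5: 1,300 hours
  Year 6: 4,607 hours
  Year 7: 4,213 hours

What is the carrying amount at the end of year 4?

$229,320

Depreciable base = $460,488 − $67,400 = $393,088.
Rate = $393,088 / 24,568 hours = $16 per hour.
Year 1: 4,589 × $16 = $73,424. Book value $387,064.
Year 2: 5,334 × $16 = $85,344. Book value $301,720.
Year 3: 3,845 × $16 = $61,520. Book value $240,200.
Year 4: 680 × $16 = $10,880. Book value $229,320.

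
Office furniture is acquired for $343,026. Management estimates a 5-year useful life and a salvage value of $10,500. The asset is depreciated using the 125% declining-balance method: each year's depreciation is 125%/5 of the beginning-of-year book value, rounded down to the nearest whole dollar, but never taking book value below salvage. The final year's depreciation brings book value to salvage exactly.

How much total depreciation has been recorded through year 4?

$234,489

Depreciable base = $343,026 − $10,500 = $332,526.
Year 1: ⌊$343,026 × 125%/5⌋ = $85,756. Book value $257,270.
Year 2: ⌊$257,270 × 125%/5⌋ = $64,317. Book value $192,953.
Year 3: ⌊$192,953 × 125%/5⌋ = $48,238. Book value $144,715.
Year 4: ⌊$144,715 × 125%/5⌋ = $36,178. Book value $108,537.
Accumulated through year 4 = $343,026 − $108,537 = $234,489.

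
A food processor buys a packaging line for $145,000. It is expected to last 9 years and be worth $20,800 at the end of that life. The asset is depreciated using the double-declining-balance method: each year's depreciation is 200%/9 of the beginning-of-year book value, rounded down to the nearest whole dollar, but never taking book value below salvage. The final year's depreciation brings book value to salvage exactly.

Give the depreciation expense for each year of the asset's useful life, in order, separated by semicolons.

Depreciable base = $145,000 − $20,800 = $124,200.
Year 1: ⌊$145,000 × 200%/9⌋ = $32,222. Book value $112,778.
Year 2: ⌊$112,778 × 200%/9⌋ = $25,061. Book value $87,717.
Year 3: ⌊$87,717 × 200%/9⌋ = $19,492. Book value $68,225.
Year 4: ⌊$68,225 × 200%/9⌋ = $15,161. Book value $53,064.
Year 5: ⌊$53,064 × 200%/9⌋ = $11,792. Book value $41,272.
Year 6: ⌊$41,272 × 200%/9⌋ = $9,171. Book value $32,101.
Year 7: ⌊$32,101 × 200%/9⌋ = $7,133. Book value $24,968.
Year 8: ⌊$24,968 × 200%/9⌋ = $5,548, capped at $4,168. Book value $20,800.
Year 9 (final): $20,800 − $20,800 = $0. Book value $20,800.

$32,222; $25,061; $19,492; $15,161; $11,792; $9,171; $7,133; $4,168; $0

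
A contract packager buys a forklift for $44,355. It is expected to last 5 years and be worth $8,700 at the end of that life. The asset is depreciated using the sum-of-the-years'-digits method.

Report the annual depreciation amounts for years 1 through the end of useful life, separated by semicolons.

$11,885; $9,508; $7,131; $4,754; $2,377

Depreciable base = $44,355 − $8,700 = $35,655.
Sum of the years' digits = 5+4+3+2+1 = 15.
Year 1: $35,655 × 5/15 = $11,885. Book value $32,470.
Year 2: $35,655 × 4/15 = $9,508. Book value $22,962.
Year 3: $35,655 × 3/15 = $7,131. Book value $15,831.
Year 4: $35,655 × 2/15 = $4,754. Book value $11,077.
Year 5: $35,655 × 1/15 = $2,377. Book value $8,700.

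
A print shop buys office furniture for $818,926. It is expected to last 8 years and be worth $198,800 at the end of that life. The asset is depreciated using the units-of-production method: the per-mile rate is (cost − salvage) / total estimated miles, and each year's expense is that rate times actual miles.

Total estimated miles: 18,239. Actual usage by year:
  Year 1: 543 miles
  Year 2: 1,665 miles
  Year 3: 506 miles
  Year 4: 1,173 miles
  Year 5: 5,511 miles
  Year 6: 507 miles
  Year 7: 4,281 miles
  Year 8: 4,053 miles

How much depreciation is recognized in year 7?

$145,554

Depreciable base = $818,926 − $198,800 = $620,126.
Rate = $620,126 / 18,239 miles = $34 per mile.
Year 1: 543 × $34 = $18,462. Book value $800,464.
Year 2: 1,665 × $34 = $56,610. Book value $743,854.
Year 3: 506 × $34 = $17,204. Book value $726,650.
Year 4: 1,173 × $34 = $39,882. Book value $686,768.
Year 5: 5,511 × $34 = $187,374. Book value $499,394.
Year 6: 507 × $34 = $17,238. Book value $482,156.
Year 7: 4,281 × $34 = $145,554. Book value $336,602.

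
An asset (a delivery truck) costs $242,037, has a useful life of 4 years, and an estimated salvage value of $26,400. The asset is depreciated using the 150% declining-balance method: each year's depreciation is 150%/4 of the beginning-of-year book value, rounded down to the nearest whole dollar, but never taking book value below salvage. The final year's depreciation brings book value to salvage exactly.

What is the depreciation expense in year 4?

Depreciable base = $242,037 − $26,400 = $215,637.
Year 1: ⌊$242,037 × 150%/4⌋ = $90,763. Book value $151,274.
Year 2: ⌊$151,274 × 150%/4⌋ = $56,727. Book value $94,547.
Year 3: ⌊$94,547 × 150%/4⌋ = $35,455. Book value $59,092.
Year 4 (final): $59,092 − $26,400 = $32,692. Book value $26,400.

$32,692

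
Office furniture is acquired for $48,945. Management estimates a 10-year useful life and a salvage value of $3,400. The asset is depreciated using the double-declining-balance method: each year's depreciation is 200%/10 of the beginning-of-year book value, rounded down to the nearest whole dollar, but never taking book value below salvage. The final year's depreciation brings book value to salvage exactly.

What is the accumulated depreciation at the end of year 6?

Depreciable base = $48,945 − $3,400 = $45,545.
Year 1: ⌊$48,945 × 200%/10⌋ = $9,789. Book value $39,156.
Year 2: ⌊$39,156 × 200%/10⌋ = $7,831. Book value $31,325.
Year 3: ⌊$31,325 × 200%/10⌋ = $6,265. Book value $25,060.
Year 4: ⌊$25,060 × 200%/10⌋ = $5,012. Book value $20,048.
Year 5: ⌊$20,048 × 200%/10⌋ = $4,009. Book value $16,039.
Year 6: ⌊$16,039 × 200%/10⌋ = $3,207. Book value $12,832.
Accumulated through year 6 = $48,945 − $12,832 = $36,113.

$36,113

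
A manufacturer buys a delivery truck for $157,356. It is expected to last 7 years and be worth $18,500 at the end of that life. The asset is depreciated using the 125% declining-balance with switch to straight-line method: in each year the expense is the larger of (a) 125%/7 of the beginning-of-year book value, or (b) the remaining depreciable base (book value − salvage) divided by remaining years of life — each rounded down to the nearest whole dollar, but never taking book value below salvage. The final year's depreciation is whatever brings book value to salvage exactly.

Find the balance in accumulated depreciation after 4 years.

$87,319

Depreciable base = $157,356 − $18,500 = $138,856.
Year 1: DB = ⌊$157,356 × 125%/7⌋ = $28,099; SL = ⌊$138,856/7⌋ = $19,836 → take DB $28,099. Book value $129,257.
Year 2: DB = ⌊$129,257 × 125%/7⌋ = $23,081; SL = ⌊$110,757/6⌋ = $18,459 → take DB $23,081. Book value $106,176.
Year 3: DB = ⌊$106,176 × 125%/7⌋ = $18,960; SL = ⌊$87,676/5⌋ = $17,535 → take DB $18,960. Book value $87,216.
Year 4: DB = ⌊$87,216 × 125%/7⌋ = $15,574; SL = ⌊$68,716/4⌋ = $17,179 → take SL $17,179. Book value $70,037.
Accumulated through year 4 = $157,356 − $70,037 = $87,319.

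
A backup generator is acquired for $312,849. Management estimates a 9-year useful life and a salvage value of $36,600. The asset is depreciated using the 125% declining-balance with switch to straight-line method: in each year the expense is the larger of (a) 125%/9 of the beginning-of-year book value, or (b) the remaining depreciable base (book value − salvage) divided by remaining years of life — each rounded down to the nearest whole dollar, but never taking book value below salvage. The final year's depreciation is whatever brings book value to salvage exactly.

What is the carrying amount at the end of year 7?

Depreciable base = $312,849 − $36,600 = $276,249.
Year 1: DB = ⌊$312,849 × 125%/9⌋ = $43,451; SL = ⌊$276,249/9⌋ = $30,694 → take DB $43,451. Book value $269,398.
Year 2: DB = ⌊$269,398 × 125%/9⌋ = $37,416; SL = ⌊$232,798/8⌋ = $29,099 → take DB $37,416. Book value $231,982.
Year 3: DB = ⌊$231,982 × 125%/9⌋ = $32,219; SL = ⌊$195,382/7⌋ = $27,911 → take DB $32,219. Book value $199,763.
Year 4: DB = ⌊$199,763 × 125%/9⌋ = $27,744; SL = ⌊$163,163/6⌋ = $27,193 → take DB $27,744. Book value $172,019.
Year 5: DB = ⌊$172,019 × 125%/9⌋ = $23,891; SL = ⌊$135,419/5⌋ = $27,083 → take SL $27,083. Book value $144,936.
Year 6: DB = ⌊$144,936 × 125%/9⌋ = $20,130; SL = ⌊$108,336/4⌋ = $27,084 → take SL $27,084. Book value $117,852.
Year 7: DB = ⌊$117,852 × 125%/9⌋ = $16,368; SL = ⌊$81,252/3⌋ = $27,084 → take SL $27,084. Book value $90,768.

$90,768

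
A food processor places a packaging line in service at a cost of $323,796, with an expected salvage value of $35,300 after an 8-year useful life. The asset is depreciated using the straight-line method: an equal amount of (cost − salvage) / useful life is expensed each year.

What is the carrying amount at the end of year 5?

Depreciable base = $323,796 − $35,300 = $288,496.
Annual expense = $288,496 / 8 = $36,062.
End of year 1: book value $287,734.
End of year 2: book value $251,672.
End of year 3: book value $215,610.
End of year 4: book value $179,548.
End of year 5: book value $143,486.

$143,486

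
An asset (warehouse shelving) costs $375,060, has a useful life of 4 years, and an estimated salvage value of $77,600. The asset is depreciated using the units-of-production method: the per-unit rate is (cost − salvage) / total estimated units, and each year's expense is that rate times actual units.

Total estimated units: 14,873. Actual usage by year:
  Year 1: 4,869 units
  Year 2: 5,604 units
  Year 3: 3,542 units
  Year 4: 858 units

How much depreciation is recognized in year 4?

Depreciable base = $375,060 − $77,600 = $297,460.
Rate = $297,460 / 14,873 units = $20 per unit.
Year 1: 4,869 × $20 = $97,380. Book value $277,680.
Year 2: 5,604 × $20 = $112,080. Book value $165,600.
Year 3: 3,542 × $20 = $70,840. Book value $94,760.
Year 4: 858 × $20 = $17,160. Book value $77,600.

$17,160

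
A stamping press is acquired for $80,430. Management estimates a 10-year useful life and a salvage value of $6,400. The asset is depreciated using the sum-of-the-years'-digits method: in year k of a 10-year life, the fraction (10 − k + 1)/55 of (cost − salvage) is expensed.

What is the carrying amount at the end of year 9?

$7,746

Depreciable base = $80,430 − $6,400 = $74,030.
Sum of the years' digits = 10+9+8+7+6+5+4+3+2+1 = 55.
Year 1: $74,030 × 10/55 = $13,460. Book value $66,970.
Year 2: $74,030 × 9/55 = $12,114. Book value $54,856.
Year 3: $74,030 × 8/55 = $10,768. Book value $44,088.
Year 4: $74,030 × 7/55 = $9,422. Book value $34,666.
Year 5: $74,030 × 6/55 = $8,076. Book value $26,590.
Year 6: $74,030 × 5/55 = $6,730. Book value $19,860.
Year 7: $74,030 × 4/55 = $5,384. Book value $14,476.
Year 8: $74,030 × 3/55 = $4,038. Book value $10,438.
Year 9: $74,030 × 2/55 = $2,692. Book value $7,746.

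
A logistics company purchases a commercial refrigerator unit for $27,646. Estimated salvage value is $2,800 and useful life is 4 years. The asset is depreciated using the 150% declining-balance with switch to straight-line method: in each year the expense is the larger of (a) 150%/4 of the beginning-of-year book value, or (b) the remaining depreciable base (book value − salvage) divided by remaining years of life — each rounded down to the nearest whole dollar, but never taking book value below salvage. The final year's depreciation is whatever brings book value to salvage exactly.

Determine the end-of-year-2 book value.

$10,800

Depreciable base = $27,646 − $2,800 = $24,846.
Year 1: DB = ⌊$27,646 × 150%/4⌋ = $10,367; SL = ⌊$24,846/4⌋ = $6,211 → take DB $10,367. Book value $17,279.
Year 2: DB = ⌊$17,279 × 150%/4⌋ = $6,479; SL = ⌊$14,479/3⌋ = $4,826 → take DB $6,479. Book value $10,800.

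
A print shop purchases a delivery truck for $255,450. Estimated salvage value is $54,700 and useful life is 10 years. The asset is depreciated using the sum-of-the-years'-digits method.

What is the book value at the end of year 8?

Depreciable base = $255,450 − $54,700 = $200,750.
Sum of the years' digits = 10+9+8+7+6+5+4+3+2+1 = 55.
Year 1: $200,750 × 10/55 = $36,500. Book value $218,950.
Year 2: $200,750 × 9/55 = $32,850. Book value $186,100.
Year 3: $200,750 × 8/55 = $29,200. Book value $156,900.
Year 4: $200,750 × 7/55 = $25,550. Book value $131,350.
Year 5: $200,750 × 6/55 = $21,900. Book value $109,450.
Year 6: $200,750 × 5/55 = $18,250. Book value $91,200.
Year 7: $200,750 × 4/55 = $14,600. Book value $76,600.
Year 8: $200,750 × 3/55 = $10,950. Book value $65,650.

$65,650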